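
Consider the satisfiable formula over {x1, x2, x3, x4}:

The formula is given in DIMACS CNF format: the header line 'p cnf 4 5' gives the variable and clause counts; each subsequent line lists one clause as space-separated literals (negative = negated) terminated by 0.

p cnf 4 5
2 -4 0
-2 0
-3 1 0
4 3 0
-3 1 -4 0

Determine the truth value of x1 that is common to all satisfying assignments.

True

Suppose x1 = False.
(¬x2) alone gives x2 = False.
(¬x4) alone gives x4 = False.
(¬x3) alone gives x3 = False.
But (x3) is also a unit clause — contradiction.
So every satisfying assignment has x1 = True.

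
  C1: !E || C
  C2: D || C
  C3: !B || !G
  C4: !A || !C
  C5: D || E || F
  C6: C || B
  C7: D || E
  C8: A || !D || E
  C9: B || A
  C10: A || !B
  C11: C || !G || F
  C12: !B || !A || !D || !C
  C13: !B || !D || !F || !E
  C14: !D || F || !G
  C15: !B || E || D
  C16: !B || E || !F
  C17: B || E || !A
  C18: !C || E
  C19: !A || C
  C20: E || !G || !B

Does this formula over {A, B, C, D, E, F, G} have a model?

No

Suppose E = false.
From the singleton clause (D), D = true.
From the singleton clause (A), A = true.
From the singleton clause (!C), C = false.
But (C) is also a unit clause — contradiction.
Undo E and try E = true.
From the singleton clause (C), C = true.
From the singleton clause (!A), A = false.
From the singleton clause (B), B = true.
But (!B) is also a unit clause — contradiction.
Both values of E lead to a conflict.
No assignment satisfies every clause.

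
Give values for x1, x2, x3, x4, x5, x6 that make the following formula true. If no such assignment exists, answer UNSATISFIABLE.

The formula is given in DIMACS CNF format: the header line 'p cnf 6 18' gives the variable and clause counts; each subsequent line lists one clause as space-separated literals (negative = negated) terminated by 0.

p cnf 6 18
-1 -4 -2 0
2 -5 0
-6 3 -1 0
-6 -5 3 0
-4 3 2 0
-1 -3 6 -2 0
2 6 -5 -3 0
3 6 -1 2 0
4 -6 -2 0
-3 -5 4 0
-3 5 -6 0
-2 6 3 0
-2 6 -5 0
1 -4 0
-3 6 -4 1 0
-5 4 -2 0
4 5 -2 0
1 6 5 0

x1: False,  x2: False,  x3: False,  x4: False,  x5: False,  x6: True

Branch on x2: set x2 = False.
The clause (¬x5) is unit, so x5 = False.
Branch on x4: set x4 = False.
Branch on x3: set x3 = False.
Branch on x6: set x6 = True.
The clause (¬x1) is unit, so x1 = False.
Every clause now holds.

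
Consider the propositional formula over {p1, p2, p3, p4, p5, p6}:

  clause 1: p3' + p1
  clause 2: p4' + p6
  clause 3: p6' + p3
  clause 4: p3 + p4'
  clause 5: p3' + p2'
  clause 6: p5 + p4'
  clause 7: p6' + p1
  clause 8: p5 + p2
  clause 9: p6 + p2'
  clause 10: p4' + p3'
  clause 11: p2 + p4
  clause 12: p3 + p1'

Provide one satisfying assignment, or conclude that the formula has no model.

Branch on p3: set p3 = 0.
(p6') alone gives p6 = 0.
(p4') alone gives p4 = 0.
(p2') alone gives p2 = 0.
That conflicts with the unit clause (p2).
That branch fails; take p3 = 1 instead.
(p1) alone gives p1 = 1.
(p2') alone gives p2 = 0.
(p5) alone gives p5 = 1.
(p4') alone gives p4 = 0.
That conflicts with the unit clause (p4).
Either choice for p3 ends in contradiction.

UNSATISFIABLE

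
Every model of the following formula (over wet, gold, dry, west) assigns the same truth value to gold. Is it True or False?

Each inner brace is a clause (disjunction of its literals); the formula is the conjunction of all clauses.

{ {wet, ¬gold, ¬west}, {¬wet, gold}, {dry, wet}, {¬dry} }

True

Suppose gold = False.
(¬wet) alone gives wet = False.
(dry) alone gives dry = True.
Now (¬dry) is unsatisfied and unit — conflict.
So every satisfying assignment has gold = True.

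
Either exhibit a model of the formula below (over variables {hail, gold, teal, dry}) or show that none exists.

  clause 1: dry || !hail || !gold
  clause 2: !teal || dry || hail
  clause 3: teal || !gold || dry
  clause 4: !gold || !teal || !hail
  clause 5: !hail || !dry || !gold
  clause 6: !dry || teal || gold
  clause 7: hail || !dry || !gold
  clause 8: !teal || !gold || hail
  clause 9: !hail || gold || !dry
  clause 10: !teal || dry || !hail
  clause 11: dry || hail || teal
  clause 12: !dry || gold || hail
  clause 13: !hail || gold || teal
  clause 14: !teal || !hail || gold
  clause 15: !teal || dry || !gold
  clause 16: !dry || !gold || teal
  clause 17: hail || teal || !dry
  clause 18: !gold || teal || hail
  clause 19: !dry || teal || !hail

Suppose dry = true.
Suppose hail = false.
The clause (!gold) is unit, so gold = false.
Now (gold) is unsatisfied and unit — conflict.
Backtrack on hail: now try hail = true.
The clause (!gold) is unit, so gold = false.
Now (gold) is unsatisfied and unit — conflict.
Both values of hail lead to a conflict.
Backtrack on dry: now try dry = false.
Suppose hail = false.
The clause (!teal) is unit, so teal = false.
Now (teal) is unsatisfied and unit — conflict.
Backtrack on hail: now try hail = true.
The clause (!gold) is unit, so gold = false.
The clause (!teal) is unit, so teal = false.
Now (teal) is unsatisfied and unit — conflict.
Both values of hail lead to a conflict.
Both values of dry lead to a conflict.

UNSATISFIABLE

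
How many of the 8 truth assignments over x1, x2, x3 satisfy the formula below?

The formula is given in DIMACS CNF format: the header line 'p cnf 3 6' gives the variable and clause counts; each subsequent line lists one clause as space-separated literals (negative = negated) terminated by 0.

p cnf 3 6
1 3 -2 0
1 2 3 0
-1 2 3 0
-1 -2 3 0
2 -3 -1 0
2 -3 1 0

2

There are 2^3 = 8 truth assignments over (x1, x2, x3).
Split on x2. With x2 = True, the clauses containing x2 are satisfied and ¬x2 drops from the rest; 2 of the 2^2 = 4 assignments to the other variables satisfy what remains.
With x2 = False, by the same count on the reduced clause set, 0 assignments work.
(One model: x1=F, x2=T, x3=T.)
Total: 2 + 0 = 2.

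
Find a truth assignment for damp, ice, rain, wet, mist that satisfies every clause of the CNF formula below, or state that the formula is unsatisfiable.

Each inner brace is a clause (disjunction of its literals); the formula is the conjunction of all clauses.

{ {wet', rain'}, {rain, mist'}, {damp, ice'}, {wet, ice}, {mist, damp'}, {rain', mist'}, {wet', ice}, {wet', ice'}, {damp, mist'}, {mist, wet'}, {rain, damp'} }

Suppose wet = 0.
Unit clause (ice) forces ice = 1.
Unit clause (damp) forces damp = 1.
Unit clause (mist) forces mist = 1.
Unit clause (rain) forces rain = 1.
That conflicts with the unit clause (rain').
So wet must be the other value — set wet = 1.
Unit clause (rain') forces rain = 0.
Unit clause (mist') forces mist = 0.
That conflicts with the unit clause (mist).
Either choice for wet ends in contradiction.

UNSATISFIABLE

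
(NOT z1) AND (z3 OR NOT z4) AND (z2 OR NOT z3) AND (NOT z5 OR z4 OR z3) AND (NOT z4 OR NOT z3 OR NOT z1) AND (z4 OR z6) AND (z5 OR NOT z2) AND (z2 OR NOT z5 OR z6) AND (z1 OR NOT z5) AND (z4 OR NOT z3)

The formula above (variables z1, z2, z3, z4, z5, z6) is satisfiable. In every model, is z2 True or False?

Suppose z2 = true.
(NOT z1) alone gives z1 = false.
(z5) alone gives z5 = true.
That conflicts with the unit clause (NOT z5).
So every satisfying assignment has z2 = False.

False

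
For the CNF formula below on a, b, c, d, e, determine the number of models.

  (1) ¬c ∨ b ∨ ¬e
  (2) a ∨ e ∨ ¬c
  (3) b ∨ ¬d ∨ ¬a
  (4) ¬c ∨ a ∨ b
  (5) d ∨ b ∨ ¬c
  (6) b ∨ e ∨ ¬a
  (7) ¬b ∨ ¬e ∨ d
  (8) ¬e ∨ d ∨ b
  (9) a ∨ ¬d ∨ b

11

There are 2^5 = 32 truth assignments over (a, b, c, d, e).
Split on a. With a = True, the clauses containing a are satisfied and ¬a drops from the rest; 6 of the 2^4 = 16 assignments to the other variables satisfy what remains.
With a = False, by the same count on the reduced clause set, 5 assignments work.
(One model: a=F, b=F, c=F, d=F, e=F.)
Total: 6 + 5 = 11.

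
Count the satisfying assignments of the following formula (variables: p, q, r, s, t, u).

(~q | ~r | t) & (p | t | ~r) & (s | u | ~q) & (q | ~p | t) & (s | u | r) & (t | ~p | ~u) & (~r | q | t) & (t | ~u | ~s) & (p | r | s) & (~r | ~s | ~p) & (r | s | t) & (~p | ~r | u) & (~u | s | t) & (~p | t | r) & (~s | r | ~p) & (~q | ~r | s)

There are 2^6 = 64 truth assignments over (p, q, r, s, t, u).
Split on p. With p = 1, the clauses containing p are satisfied and ~p drops from the rest; 3 of the 2^5 = 32 assignments to the other variables satisfy what remains.
With p = 0, by the same count on the reduced clause set, 12 assignments work.
(One model: p=F, q=F, r=F, s=T, t=F, u=F.)
Total: 3 + 12 = 15.

15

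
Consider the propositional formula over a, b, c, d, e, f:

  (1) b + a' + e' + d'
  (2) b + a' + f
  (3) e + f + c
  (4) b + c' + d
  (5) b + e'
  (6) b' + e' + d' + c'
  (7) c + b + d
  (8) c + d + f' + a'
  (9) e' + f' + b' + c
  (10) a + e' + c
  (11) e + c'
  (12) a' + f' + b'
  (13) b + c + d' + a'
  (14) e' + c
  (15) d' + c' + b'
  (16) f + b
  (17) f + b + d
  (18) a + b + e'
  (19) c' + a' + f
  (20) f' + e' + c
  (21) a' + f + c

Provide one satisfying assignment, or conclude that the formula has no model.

Suppose b = 1.
Suppose e = 1.
The clause (c) is unit, so c = 1.
The clause (d') is unit, so d = 0.
Suppose a = 0.
Every clause is now satisfied; f is unconstrained.

a ↦ 0, b ↦ 1, c ↦ 1, d ↦ 0, e ↦ 1, f ↦ 0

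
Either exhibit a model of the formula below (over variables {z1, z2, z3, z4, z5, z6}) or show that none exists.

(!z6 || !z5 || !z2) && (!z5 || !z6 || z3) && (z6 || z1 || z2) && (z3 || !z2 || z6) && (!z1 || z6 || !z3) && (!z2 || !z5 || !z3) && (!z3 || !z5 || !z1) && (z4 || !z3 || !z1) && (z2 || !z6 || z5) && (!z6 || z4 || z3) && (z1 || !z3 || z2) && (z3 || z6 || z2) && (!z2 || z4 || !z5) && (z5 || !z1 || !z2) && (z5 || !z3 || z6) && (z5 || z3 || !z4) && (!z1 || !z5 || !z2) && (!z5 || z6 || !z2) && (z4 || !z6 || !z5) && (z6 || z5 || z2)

z1=false, z2=true, z3=true, z4=false, z5=false, z6=true

Branch on z6: set z6 = true.
Branch on z5: set z5 = false.
From the singleton clause (z2), z2 = true.
From the singleton clause (!z1), z1 = false.
Branch on z4: set z4 = false.
From the singleton clause (z3), z3 = true.
Every clause now holds.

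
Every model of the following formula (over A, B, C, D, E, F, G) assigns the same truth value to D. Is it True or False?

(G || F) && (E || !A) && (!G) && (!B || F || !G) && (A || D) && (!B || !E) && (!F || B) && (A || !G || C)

True

Suppose D = false.
Unit clause (!G) forces G = false.
Unit clause (F) forces F = true.
Unit clause (A) forces A = true.
Unit clause (E) forces E = true.
Unit clause (!B) forces B = false.
But (B) is also a unit clause — contradiction.
So every satisfying assignment has D = True.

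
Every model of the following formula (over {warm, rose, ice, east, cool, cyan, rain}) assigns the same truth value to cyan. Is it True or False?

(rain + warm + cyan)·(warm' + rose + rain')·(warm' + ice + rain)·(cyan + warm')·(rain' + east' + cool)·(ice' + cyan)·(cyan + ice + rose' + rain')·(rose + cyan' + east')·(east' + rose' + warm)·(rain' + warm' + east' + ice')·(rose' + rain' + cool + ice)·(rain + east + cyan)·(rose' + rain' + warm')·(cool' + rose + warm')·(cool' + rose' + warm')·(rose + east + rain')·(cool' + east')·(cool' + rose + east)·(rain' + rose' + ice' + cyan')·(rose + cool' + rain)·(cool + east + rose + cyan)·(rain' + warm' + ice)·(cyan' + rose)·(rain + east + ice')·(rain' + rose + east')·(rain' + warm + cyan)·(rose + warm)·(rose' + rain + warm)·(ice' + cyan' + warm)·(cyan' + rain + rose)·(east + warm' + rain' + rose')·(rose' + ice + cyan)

Suppose cyan = 0.
The clause (warm') is unit, so warm = 0.
The clause (rain) is unit, so rain = 1.
That conflicts with the unit clause (rain').
So every satisfying assignment has cyan = True.

True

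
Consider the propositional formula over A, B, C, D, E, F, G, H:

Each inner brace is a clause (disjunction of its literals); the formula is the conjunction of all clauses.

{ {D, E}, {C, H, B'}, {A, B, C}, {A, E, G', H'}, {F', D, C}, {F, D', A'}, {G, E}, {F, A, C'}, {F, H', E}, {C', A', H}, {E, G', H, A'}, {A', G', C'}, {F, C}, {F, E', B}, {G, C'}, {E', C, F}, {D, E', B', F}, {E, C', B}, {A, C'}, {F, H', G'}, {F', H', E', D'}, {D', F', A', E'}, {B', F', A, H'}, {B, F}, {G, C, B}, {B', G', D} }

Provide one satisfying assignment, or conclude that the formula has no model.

A: 1, B: 0, C: 0, D: 1, E: 0, F: 1, G: 1, H: 1

Try D = 1.
Try F = 1.
Try G = 1.
Try A = 1.
From the singleton clause (C'), C = 0.
From the singleton clause (E'), E = 0.
From the singleton clause (H), H = 1.
No clause remains; B is free.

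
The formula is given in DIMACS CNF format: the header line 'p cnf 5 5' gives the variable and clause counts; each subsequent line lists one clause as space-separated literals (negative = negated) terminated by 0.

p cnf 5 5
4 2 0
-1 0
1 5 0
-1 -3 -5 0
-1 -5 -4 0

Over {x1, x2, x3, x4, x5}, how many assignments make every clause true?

There are 2^5 = 32 truth assignments over (x1, x2, x3, x4, x5).
Split on x1. With x1 = True, the clauses containing x1 are satisfied and ¬x1 drops from the rest; 0 of the 2^4 = 16 assignments to the other variables satisfy what remains.
With x1 = False, by the same count on the reduced clause set, 6 assignments work.
Total: 0 + 6 = 6.

6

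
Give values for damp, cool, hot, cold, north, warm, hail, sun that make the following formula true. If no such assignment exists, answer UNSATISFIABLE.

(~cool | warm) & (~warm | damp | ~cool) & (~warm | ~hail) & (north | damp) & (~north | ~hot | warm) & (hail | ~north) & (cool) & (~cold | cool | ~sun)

(cool) alone gives cool = 1.
(warm) alone gives warm = 1.
(damp) alone gives damp = 1.
(~hail) alone gives hail = 0.
(~north) alone gives north = 0.
All clauses hold; hot, cold, sun can take either value.

damp ↦ 1; cool ↦ 1; hot ↦ 0; cold ↦ 1; north ↦ 0; warm ↦ 1; hail ↦ 0; sun ↦ 0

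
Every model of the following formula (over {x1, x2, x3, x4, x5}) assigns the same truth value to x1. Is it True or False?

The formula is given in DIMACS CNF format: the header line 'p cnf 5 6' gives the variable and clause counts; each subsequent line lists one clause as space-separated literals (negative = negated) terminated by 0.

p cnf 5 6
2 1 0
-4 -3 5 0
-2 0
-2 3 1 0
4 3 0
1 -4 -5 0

Suppose x1 = False.
The clause (x2) is unit, so x2 = True.
But (¬x2) is also a unit clause — contradiction.
So every satisfying assignment has x1 = True.

True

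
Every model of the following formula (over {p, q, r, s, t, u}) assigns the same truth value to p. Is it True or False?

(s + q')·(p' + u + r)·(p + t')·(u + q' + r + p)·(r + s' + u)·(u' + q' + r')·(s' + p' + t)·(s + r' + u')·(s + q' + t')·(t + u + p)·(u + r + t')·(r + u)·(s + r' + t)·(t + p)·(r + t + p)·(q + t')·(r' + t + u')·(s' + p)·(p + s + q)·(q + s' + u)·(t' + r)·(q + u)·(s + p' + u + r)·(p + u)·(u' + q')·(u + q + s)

True

Suppose p = 0.
Unit clause (t') forces t = 0.
But (t) is also a unit clause — contradiction.
So every satisfying assignment has p = True.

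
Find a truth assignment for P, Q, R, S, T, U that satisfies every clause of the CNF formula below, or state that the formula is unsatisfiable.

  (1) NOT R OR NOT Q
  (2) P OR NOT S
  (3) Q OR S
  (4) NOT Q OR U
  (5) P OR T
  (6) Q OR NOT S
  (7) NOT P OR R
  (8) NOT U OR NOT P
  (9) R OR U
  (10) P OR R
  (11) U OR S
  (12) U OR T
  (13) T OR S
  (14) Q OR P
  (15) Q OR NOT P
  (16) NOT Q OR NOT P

Try R = false.
Unit clause (NOT P) forces P = false.
Now (P) is unsatisfied and unit — conflict.
That branch fails; take R = true instead.
Unit clause (NOT Q) forces Q = false.
Unit clause (S) forces S = true.
Now (NOT S) is unsatisfied and unit — conflict.
Either choice for R ends in contradiction.

UNSATISFIABLE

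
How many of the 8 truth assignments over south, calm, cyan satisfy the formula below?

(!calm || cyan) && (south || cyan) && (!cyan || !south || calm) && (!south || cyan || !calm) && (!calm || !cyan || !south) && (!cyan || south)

There are 2^3 = 8 truth assignments over (south, calm, cyan).
Split on calm. With calm = true, the clauses containing calm are satisfied and !calm drops from the rest; 0 of the 2^2 = 4 assignments to the other variables satisfy what remains.
With calm = false, by the same count on the reduced clause set, 1 assignment works.
(One model: south=T, calm=F, cyan=F.)
Total: 0 + 1 = 1.

1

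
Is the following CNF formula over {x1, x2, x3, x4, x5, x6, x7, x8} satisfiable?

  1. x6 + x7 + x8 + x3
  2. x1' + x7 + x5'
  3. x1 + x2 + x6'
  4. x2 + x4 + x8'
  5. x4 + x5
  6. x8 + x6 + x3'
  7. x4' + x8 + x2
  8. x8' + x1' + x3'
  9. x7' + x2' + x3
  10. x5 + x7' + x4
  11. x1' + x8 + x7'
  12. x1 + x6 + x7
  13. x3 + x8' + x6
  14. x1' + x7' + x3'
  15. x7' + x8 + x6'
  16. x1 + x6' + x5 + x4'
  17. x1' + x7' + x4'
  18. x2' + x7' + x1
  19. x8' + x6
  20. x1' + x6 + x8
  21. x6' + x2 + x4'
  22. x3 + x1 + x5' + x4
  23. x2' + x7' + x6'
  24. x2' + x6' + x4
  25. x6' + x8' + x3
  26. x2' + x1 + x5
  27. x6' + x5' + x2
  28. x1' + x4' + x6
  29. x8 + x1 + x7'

Suppose x4 = 1.
Suppose x8 = 0.
From the singleton clause (x2), x2 = 1.
Suppose x6 = 1.
From the singleton clause (x7'), x7 = 0.
Suppose x1 = 1.
From the singleton clause (x5'), x5 = 0.
No clause remains; x3 is free.
A satisfying assignment: x1 ↦ 1; x2 ↦ 1; x3 ↦ 1; x4 ↦ 1; x5 ↦ 0; x6 ↦ 1; x7 ↦ 0; x8 ↦ 0.

Satisfiable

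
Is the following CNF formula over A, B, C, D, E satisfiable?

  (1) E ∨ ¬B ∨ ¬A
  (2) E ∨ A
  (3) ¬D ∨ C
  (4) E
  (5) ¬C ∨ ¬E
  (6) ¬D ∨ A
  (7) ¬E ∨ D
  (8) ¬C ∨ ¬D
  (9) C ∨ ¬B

Unit clause (E) forces E = True.
Unit clause (¬C) forces C = False.
Unit clause (¬D) forces D = False.
But (D) is also a unit clause — contradiction.
No assignment satisfies every clause.

Unsatisfiable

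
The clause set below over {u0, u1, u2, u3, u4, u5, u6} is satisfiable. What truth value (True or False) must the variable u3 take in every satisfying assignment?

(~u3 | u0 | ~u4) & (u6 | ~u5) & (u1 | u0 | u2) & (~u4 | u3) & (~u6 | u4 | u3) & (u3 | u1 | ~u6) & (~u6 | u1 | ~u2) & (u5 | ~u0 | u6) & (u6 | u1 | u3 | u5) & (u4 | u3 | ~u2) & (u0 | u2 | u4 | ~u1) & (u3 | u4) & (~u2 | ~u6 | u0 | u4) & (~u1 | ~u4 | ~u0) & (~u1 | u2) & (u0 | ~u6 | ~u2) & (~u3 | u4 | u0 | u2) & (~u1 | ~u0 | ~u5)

True

Suppose u3 = 0.
(~u4) alone gives u4 = 0.
But (u4) is also a unit clause — contradiction.
So every satisfying assignment has u3 = True.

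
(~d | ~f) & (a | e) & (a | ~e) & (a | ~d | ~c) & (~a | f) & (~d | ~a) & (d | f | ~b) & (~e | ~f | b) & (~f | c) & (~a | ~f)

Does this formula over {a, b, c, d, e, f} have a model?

Case d = 0:
Case a = 1:
(f) alone gives f = 1.
But (~f) is also a unit clause — contradiction.
Undo a and try a = 0.
(e) alone gives e = 1.
But (~e) is also a unit clause — contradiction.
Neither a = 1 nor a = 0 works.
Undo d and try d = 1.
(~f) alone gives f = 0.
(~a) alone gives a = 0.
(e) alone gives e = 1.
But (~e) is also a unit clause — contradiction.
Neither d = 1 nor d = 0 works.
No assignment satisfies every clause.

Unsatisfiable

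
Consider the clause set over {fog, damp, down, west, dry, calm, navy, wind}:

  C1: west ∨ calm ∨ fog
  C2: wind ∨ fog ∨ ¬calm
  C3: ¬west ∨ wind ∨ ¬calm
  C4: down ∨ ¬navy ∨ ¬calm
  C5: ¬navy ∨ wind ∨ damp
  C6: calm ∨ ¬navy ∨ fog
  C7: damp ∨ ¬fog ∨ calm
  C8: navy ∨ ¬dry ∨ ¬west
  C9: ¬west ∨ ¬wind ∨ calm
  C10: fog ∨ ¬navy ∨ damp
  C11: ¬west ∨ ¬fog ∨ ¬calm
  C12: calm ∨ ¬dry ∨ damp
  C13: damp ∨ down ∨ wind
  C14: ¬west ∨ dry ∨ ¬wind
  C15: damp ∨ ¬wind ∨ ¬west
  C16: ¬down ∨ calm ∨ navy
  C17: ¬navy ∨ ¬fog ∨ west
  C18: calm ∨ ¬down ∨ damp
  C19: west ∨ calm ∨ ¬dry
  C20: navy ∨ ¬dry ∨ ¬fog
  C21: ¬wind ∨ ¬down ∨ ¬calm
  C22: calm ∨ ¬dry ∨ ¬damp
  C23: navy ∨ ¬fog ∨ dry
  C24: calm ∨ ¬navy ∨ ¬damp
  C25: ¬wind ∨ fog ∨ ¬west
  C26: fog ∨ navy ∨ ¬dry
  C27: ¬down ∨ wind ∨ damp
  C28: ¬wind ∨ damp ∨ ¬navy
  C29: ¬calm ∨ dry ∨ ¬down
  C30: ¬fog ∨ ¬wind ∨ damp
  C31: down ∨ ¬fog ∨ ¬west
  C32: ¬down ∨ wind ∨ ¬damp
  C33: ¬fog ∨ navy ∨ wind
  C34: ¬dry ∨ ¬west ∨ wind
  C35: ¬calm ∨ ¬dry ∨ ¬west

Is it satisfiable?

Yes

Case west = True:
Case wind = False:
Unit clause (¬calm) forces calm = False.
Unit clause (¬dry) forces dry = False.
Case navy = False:
Unit clause (¬down) forces down = False.
Unit clause (damp) forces damp = True.
Unit clause (¬fog) forces fog = False.
This assignment satisfies each clause.
A satisfying assignment: fog ↦ False, damp ↦ True, down ↦ False, west ↦ True, dry ↦ False, calm ↦ False, navy ↦ False, wind ↦ False.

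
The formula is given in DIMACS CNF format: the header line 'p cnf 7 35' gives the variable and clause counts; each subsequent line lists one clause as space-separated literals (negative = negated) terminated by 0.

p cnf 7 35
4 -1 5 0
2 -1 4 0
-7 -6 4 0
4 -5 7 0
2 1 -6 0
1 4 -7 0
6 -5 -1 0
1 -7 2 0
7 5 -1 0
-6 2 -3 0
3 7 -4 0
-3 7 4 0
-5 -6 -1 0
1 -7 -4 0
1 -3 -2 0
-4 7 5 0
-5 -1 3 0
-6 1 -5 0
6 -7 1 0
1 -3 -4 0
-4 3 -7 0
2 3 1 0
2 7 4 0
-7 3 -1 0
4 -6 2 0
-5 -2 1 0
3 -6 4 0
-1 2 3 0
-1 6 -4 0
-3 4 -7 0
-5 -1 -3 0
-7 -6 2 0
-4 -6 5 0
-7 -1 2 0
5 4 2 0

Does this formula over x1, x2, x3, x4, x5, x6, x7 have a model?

Yes, satisfiable

Suppose x4 = False.
Suppose x1 = False.
Unit clause (¬x7) forces x7 = False.
Unit clause (¬x5) forces x5 = False.
Unit clause (¬x3) forces x3 = False.
Unit clause (x2) forces x2 = True.
Unit clause (¬x6) forces x6 = False.
All clauses are satisfied.
A satisfying assignment: x1=False, x2=True, x3=False, x4=False, x5=False, x6=False, x7=False.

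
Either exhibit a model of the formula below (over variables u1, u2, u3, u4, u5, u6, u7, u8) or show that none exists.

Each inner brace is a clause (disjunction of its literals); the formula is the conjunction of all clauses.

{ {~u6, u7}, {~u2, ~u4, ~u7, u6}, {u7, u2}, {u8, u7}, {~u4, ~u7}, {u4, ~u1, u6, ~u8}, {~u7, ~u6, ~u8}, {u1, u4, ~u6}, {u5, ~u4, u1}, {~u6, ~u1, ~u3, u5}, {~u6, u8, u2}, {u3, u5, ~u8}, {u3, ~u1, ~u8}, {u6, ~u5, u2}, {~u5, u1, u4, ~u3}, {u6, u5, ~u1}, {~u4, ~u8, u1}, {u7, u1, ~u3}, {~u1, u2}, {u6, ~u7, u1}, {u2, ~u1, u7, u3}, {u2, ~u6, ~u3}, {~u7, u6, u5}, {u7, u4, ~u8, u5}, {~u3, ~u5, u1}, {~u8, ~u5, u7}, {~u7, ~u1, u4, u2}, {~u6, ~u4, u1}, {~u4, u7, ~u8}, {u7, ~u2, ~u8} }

Suppose u6 = 0.
Suppose u7 = 1.
From the singleton clause (~u4), u4 = 0.
From the singleton clause (u1), u1 = 1.
From the singleton clause (~u8), u8 = 0.
From the singleton clause (u5), u5 = 1.
From the singleton clause (u2), u2 = 1.
All clauses hold; u3 can take either value.

u1: 1, u2: 1, u3: 1, u4: 0, u5: 1, u6: 0, u7: 1, u8: 0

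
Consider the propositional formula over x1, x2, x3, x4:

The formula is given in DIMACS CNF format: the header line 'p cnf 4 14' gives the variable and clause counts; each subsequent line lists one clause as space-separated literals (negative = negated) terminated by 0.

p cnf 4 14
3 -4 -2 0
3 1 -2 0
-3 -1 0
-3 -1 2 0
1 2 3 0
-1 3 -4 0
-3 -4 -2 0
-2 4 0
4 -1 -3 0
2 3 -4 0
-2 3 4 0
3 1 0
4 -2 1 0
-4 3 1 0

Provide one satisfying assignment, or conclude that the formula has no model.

Case x3 = False:
From the singleton clause (x1), x1 = True.
From the singleton clause (¬x4), x4 = False.
From the singleton clause (¬x2), x2 = False.
This assignment satisfies each clause.

x1=True; x2=False; x3=False; x4=False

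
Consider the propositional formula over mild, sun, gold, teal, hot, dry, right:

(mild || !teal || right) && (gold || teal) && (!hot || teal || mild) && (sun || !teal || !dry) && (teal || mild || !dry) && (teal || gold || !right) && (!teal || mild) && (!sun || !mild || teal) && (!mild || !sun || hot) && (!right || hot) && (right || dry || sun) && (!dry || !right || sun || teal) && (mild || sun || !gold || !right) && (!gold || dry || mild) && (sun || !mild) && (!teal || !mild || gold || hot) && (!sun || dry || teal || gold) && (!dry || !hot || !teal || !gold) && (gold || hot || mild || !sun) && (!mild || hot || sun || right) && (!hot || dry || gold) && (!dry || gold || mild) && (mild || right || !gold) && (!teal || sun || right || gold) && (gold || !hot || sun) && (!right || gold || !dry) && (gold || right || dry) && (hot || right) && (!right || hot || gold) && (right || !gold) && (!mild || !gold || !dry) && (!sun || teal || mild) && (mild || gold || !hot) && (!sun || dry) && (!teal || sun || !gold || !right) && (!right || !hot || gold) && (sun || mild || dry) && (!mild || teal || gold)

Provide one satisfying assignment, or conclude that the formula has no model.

mild: true,  sun: true,  gold: false,  teal: true,  hot: true,  dry: true,  right: false

Suppose gold = false.
(teal) alone gives teal = true.
(mild) alone gives mild = true.
(sun) alone gives sun = true.
(hot) alone gives hot = true.
(dry) alone gives dry = true.
(!right) alone gives right = false.
This assignment satisfies each clause.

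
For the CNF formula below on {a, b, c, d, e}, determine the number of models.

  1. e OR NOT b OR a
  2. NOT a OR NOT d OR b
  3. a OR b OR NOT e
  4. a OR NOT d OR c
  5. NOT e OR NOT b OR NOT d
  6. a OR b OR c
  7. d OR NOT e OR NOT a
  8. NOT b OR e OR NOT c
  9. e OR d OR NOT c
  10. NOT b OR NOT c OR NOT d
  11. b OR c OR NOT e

6

There are 2^5 = 32 truth assignments over (a, b, c, d, e).
Split on c. With c = true, the clauses containing c are satisfied and NOT c drops from the rest; 2 of the 2^4 = 16 assignments to the other variables satisfy what remains.
With c = false, by the same count on the reduced clause set, 4 assignments work.
Total: 2 + 4 = 6.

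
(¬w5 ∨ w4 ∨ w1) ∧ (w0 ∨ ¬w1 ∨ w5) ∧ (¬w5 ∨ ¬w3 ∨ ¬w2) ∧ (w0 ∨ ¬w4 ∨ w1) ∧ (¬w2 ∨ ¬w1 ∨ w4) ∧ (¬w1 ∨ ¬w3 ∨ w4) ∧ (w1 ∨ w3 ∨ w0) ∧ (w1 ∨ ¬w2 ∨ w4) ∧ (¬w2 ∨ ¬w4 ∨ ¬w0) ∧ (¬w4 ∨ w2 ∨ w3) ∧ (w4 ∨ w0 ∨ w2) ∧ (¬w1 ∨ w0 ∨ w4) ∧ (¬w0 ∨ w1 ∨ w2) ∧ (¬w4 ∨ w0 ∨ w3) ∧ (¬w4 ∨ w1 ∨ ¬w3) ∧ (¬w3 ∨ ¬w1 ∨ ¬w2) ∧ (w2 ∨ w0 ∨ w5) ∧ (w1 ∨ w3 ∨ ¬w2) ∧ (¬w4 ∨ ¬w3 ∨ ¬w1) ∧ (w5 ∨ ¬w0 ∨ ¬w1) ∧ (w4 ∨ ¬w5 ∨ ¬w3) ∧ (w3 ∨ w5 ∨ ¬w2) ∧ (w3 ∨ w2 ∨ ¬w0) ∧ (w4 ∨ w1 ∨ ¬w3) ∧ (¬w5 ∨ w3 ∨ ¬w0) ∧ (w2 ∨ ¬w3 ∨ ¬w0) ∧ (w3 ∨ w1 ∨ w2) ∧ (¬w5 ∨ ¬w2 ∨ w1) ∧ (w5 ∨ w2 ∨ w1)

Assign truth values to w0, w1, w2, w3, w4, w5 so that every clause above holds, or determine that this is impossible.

UNSATISFIABLE

Try w5 = False.
Try w0 = True.
Unit clause (¬w1) forces w1 = False.
Unit clause (w2) forces w2 = True.
Unit clause (w4) forces w4 = True.
Now (¬w4) is unsatisfied and unit — conflict.
Undo w0 and try w0 = False.
Unit clause (¬w1) forces w1 = False.
Unit clause (¬w4) forces w4 = False.
Unit clause (w3) forces w3 = True.
Now (¬w3) is unsatisfied and unit — conflict.
Either choice for w0 ends in contradiction.
Undo w5 and try w5 = True.
Try w4 = True.
Try w3 = False.
Unit clause (w2) forces w2 = True.
Unit clause (¬w0) forces w0 = False.
Now (w0) is unsatisfied and unit — conflict.
Undo w3 and try w3 = True.
Unit clause (¬w2) forces w2 = False.
Unit clause (w1) forces w1 = True.
Now (¬w1) is unsatisfied and unit — conflict.
Either choice for w3 ends in contradiction.
Undo w4 and try w4 = False.
Unit clause (w1) forces w1 = True.
Unit clause (¬w2) forces w2 = False.
Unit clause (¬w3) forces w3 = False.
Unit clause (w0) forces w0 = True.
Now (¬w0) is unsatisfied and unit — conflict.
Either choice for w4 ends in contradiction.
Either choice for w5 ends in contradiction.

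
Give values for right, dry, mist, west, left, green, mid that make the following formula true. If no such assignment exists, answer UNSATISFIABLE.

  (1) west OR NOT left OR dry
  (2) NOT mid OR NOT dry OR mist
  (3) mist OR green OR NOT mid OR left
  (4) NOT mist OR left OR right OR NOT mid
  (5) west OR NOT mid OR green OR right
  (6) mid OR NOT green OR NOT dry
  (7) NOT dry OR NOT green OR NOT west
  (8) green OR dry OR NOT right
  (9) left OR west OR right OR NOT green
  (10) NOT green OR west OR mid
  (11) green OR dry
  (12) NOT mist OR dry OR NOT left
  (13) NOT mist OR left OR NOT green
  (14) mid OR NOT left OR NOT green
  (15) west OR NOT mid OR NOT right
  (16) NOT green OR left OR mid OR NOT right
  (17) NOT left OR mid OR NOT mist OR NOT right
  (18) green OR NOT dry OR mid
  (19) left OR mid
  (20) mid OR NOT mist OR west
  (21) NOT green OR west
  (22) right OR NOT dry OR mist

Try green = false.
The clause (dry) is unit, so dry = true.
The clause (mid) is unit, so mid = true.
The clause (mist) is unit, so mist = true.
Try left = false.
The clause (right) is unit, so right = true.
The clause (west) is unit, so west = true.
All clauses are satisfied.

right=true, dry=true, mist=true, west=true, left=false, green=false, mid=true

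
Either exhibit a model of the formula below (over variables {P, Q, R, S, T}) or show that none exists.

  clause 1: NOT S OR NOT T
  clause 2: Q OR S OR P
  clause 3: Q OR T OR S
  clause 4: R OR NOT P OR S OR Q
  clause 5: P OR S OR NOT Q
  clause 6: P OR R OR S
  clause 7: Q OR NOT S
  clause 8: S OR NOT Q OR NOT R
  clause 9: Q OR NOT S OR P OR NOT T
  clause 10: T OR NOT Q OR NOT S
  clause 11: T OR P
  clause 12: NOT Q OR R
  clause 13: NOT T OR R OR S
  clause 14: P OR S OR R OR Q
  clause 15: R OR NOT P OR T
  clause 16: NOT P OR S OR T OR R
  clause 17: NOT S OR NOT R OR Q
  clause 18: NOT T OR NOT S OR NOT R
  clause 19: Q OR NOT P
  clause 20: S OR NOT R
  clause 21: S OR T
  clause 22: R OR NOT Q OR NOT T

Branch on S: set S = false.
Unit clause (NOT R) forces R = false.
Unit clause (P) forces P = true.
Unit clause (Q) forces Q = true.
That conflicts with the unit clause (NOT Q).
Backtrack on S: now try S = true.
Unit clause (NOT T) forces T = false.
Unit clause (Q) forces Q = true.
That conflicts with the unit clause (NOT Q).
Both values of S lead to a conflict.

UNSATISFIABLE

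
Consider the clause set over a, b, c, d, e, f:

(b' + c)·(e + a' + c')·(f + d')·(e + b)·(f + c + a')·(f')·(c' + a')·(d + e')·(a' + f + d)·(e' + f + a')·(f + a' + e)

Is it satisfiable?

(f') alone gives f = 0.
(d') alone gives d = 0.
(e') alone gives e = 0.
(b) alone gives b = 1.
(c) alone gives c = 1.
(a') alone gives a = 0.
This assignment satisfies each clause.
A satisfying assignment: a=0; b=1; c=1; d=0; e=0; f=0.

Yes, satisfiable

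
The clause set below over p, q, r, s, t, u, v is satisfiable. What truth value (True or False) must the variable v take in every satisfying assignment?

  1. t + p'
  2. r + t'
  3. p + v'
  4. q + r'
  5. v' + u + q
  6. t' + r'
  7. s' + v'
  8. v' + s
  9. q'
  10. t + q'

False

Suppose v = 1.
The clause (p) is unit, so p = 1.
The clause (t) is unit, so t = 1.
The clause (r) is unit, so r = 1.
But (r') is also a unit clause — contradiction.
So every satisfying assignment has v = False.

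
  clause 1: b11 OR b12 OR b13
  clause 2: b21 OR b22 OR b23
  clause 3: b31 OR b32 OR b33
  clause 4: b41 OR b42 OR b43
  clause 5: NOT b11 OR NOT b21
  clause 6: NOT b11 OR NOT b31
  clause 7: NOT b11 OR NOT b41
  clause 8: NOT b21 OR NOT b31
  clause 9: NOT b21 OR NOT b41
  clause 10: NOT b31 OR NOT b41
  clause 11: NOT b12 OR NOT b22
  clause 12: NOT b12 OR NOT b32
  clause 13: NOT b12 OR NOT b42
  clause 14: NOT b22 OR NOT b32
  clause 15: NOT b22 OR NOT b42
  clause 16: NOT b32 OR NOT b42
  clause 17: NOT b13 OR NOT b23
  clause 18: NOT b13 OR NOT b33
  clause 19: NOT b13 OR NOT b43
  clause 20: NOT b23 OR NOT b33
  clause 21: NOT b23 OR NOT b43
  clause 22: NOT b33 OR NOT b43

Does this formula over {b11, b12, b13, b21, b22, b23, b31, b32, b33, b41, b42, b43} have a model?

No

Case b11 = false:
Case b12 = true:
(NOT b22) alone gives b22 = false.
(NOT b32) alone gives b32 = false.
(NOT b42) alone gives b42 = false.
Case b21 = true:
(NOT b31) alone gives b31 = false.
(b33) alone gives b33 = true.
(NOT b41) alone gives b41 = false.
(b43) alone gives b43 = true.
That conflicts with the unit clause (NOT b43).
Backtrack on b21: now try b21 = false.
(b23) alone gives b23 = true.
(NOT b13) alone gives b13 = false.
(NOT b33) alone gives b33 = false.
(b31) alone gives b31 = true.
(NOT b41) alone gives b41 = false.
(b43) alone gives b43 = true.
That conflicts with the unit clause (NOT b43).
Both values of b21 lead to a conflict.
Backtrack on b12: now try b12 = false.
(b13) alone gives b13 = true.
(NOT b23) alone gives b23 = false.
(NOT b33) alone gives b33 = false.
(NOT b43) alone gives b43 = false.
Case b21 = true:
(NOT b31) alone gives b31 = false.
(b32) alone gives b32 = true.
(NOT b41) alone gives b41 = false.
(b42) alone gives b42 = true.
That conflicts with the unit clause (NOT b42).
Backtrack on b21: now try b21 = false.
(b22) alone gives b22 = true.
(NOT b32) alone gives b32 = false.
(b31) alone gives b31 = true.
(NOT b41) alone gives b41 = false.
(b42) alone gives b42 = true.
That conflicts with the unit clause (NOT b42).
Both values of b21 lead to a conflict.
Both values of b12 lead to a conflict.
Backtrack on b11: now try b11 = true.
(NOT b21) alone gives b21 = false.
(NOT b31) alone gives b31 = false.
(NOT b41) alone gives b41 = false.
Case b22 = true:
(NOT b12) alone gives b12 = false.
(NOT b32) alone gives b32 = false.
(b33) alone gives b33 = true.
(NOT b42) alone gives b42 = false.
(b43) alone gives b43 = true.
That conflicts with the unit clause (NOT b43).
Backtrack on b22: now try b22 = false.
(b23) alone gives b23 = true.
(NOT b13) alone gives b13 = false.
(NOT b33) alone gives b33 = false.
(b32) alone gives b32 = true.
(NOT b12) alone gives b12 = false.
(NOT b42) alone gives b42 = false.
(b43) alone gives b43 = true.
That conflicts with the unit clause (NOT b43).
Both values of b22 lead to a conflict.
Both values of b11 lead to a conflict.
No assignment satisfies every clause.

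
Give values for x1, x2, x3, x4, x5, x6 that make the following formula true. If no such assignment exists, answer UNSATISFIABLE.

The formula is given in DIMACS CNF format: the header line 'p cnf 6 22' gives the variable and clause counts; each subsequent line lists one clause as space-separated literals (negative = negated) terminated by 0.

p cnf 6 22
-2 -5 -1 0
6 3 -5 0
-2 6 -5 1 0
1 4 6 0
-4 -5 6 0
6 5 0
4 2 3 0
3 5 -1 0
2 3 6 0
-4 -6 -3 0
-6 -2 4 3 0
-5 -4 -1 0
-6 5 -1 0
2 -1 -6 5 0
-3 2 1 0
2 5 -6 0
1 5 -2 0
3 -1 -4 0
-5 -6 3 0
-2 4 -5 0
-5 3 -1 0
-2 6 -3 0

x1 ↦ True; x2 ↦ False; x3 ↦ True; x4 ↦ False; x5 ↦ True; x6 ↦ False

Case x6 = False:
Unit clause (x5) forces x5 = True.
Unit clause (x3) forces x3 = True.
Unit clause (¬x4) forces x4 = False.
Unit clause (x1) forces x1 = True.
Unit clause (¬x2) forces x2 = False.
All clauses are satisfied.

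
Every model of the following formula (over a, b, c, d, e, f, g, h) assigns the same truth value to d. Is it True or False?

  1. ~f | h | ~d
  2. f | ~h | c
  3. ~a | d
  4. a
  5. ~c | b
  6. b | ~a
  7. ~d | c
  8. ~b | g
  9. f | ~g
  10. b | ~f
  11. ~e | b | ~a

True

Suppose d = 0.
The clause (~a) is unit, so a = 0.
That conflicts with the unit clause (a).
So every satisfying assignment has d = True.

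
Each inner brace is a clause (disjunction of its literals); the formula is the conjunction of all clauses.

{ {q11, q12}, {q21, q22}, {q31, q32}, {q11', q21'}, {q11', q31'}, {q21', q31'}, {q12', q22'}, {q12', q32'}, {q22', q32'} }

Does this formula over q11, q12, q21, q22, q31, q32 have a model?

Unsatisfiable

Branch on q11: set q11 = 1.
The clause (q21') is unit, so q21 = 0.
The clause (q22) is unit, so q22 = 1.
The clause (q31') is unit, so q31 = 0.
The clause (q32) is unit, so q32 = 1.
That conflicts with the unit clause (q32').
Backtrack on q11: now try q11 = 0.
The clause (q12) is unit, so q12 = 1.
The clause (q22') is unit, so q22 = 0.
The clause (q21) is unit, so q21 = 1.
The clause (q31') is unit, so q31 = 0.
The clause (q32) is unit, so q32 = 1.
That conflicts with the unit clause (q32').
Both values of q11 lead to a conflict.
No assignment satisfies every clause.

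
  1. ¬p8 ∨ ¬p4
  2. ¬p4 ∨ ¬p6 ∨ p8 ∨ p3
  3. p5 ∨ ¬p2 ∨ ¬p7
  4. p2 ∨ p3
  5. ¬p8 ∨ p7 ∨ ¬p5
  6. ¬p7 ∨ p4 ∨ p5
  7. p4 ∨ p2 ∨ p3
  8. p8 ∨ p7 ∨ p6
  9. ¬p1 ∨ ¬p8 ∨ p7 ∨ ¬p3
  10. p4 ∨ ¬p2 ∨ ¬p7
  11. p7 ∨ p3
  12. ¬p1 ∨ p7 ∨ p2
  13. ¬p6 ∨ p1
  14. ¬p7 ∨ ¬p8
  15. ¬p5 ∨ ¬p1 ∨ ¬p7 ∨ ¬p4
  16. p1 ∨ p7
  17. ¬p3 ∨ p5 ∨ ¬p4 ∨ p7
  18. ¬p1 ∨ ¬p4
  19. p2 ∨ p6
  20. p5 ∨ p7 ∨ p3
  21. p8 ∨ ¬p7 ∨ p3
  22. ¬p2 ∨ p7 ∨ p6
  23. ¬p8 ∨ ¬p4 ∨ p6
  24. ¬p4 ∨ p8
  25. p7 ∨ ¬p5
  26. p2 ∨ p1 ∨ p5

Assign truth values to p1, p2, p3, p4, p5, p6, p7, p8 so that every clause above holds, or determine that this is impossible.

p1: True; p2: True; p3: True; p4: False; p5: False; p6: True; p7: False; p8: False

Branch on p8: set p8 = False.
The clause (¬p4) is unit, so p4 = False.
Branch on p2: set p2 = True.
The clause (¬p7) is unit, so p7 = False.
The clause (p6) is unit, so p6 = True.
The clause (p3) is unit, so p3 = True.
The clause (p1) is unit, so p1 = True.
The clause (¬p5) is unit, so p5 = False.
This assignment satisfies each clause.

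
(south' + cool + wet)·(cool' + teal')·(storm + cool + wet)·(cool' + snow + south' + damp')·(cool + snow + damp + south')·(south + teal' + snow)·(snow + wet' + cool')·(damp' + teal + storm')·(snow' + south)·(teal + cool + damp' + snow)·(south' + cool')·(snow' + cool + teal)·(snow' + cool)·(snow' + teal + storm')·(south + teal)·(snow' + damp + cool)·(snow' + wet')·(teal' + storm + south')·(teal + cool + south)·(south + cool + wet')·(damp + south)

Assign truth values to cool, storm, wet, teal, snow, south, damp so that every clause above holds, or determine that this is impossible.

Branch on cool: set cool = 0.
The clause (snow') is unit, so snow = 0.
Branch on south: set south = 1.
The clause (wet) is unit, so wet = 1.
The clause (damp) is unit, so damp = 1.
The clause (teal) is unit, so teal = 1.
The clause (storm) is unit, so storm = 1.
This assignment satisfies each clause.

cool: 0, storm: 1, wet: 1, teal: 1, snow: 0, south: 1, damp: 1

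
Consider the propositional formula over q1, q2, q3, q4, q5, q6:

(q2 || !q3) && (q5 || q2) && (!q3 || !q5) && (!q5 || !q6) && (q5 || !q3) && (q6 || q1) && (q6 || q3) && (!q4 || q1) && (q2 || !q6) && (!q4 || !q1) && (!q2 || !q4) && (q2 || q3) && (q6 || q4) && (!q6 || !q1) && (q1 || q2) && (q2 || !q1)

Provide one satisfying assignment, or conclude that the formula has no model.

q1=false, q2=true, q3=false, q4=false, q5=false, q6=true

Case q2 = true:
(!q4) alone gives q4 = false.
(q6) alone gives q6 = true.
(!q5) alone gives q5 = false.
(!q3) alone gives q3 = false.
(!q1) alone gives q1 = false.
Every clause now holds.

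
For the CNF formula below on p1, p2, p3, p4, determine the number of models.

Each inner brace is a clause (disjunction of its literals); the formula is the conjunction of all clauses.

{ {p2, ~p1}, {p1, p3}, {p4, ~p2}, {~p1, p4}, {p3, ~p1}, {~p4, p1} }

2

There are 2^4 = 16 truth assignments over (p1, p2, p3, p4).
Check each against the 6 clauses (columns in the order p1, p2, p3, p4):
  F F F F  ✗ fails (p1 | p3)
  F F F T  ✗ fails (p1 | p3)
  F F T F  ✓ satisfies all
  F F T T  ✗ fails (~p4 | p1)
  F T F F  ✗ fails (p1 | p3)
  F T F T  ✗ fails (p1 | p3)
  F T T F  ✗ fails (p4 | ~p2)
  F T T T  ✗ fails (~p4 | p1)
  T F F F  ✗ fails (p2 | ~p1)
  T F F T  ✗ fails (p2 | ~p1)
  T F T F  ✗ fails (p2 | ~p1)
  T F T T  ✗ fails (p2 | ~p1)
  T T F F  ✗ fails (p4 | ~p2)
  T T F T  ✗ fails (p3 | ~p1)
  T T T F  ✗ fails (p4 | ~p2)
  T T T T  ✓ satisfies all
2 of the 16 rows are models.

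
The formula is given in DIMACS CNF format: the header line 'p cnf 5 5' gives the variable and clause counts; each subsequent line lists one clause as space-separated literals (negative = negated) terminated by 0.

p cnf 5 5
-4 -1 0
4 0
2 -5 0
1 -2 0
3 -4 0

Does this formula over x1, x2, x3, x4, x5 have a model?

Satisfiable

The clause (x4) is unit, so x4 = True.
The clause (¬x1) is unit, so x1 = False.
The clause (¬x2) is unit, so x2 = False.
The clause (¬x5) is unit, so x5 = False.
The clause (x3) is unit, so x3 = True.
All clauses are satisfied.
A satisfying assignment: x1=False,  x2=False,  x3=True,  x4=True,  x5=False.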